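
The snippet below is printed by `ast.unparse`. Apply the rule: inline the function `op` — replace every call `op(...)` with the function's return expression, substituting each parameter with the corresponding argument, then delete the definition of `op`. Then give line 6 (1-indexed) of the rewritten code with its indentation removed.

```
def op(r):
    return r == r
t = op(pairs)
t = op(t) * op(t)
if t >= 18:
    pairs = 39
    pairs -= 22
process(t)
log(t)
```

process(t)

Transformed code:
t = pairs == pairs
t = (t == t) * (t == t)
if t >= 18:
    pairs = 39
    pairs -= 22
process(t)
log(t)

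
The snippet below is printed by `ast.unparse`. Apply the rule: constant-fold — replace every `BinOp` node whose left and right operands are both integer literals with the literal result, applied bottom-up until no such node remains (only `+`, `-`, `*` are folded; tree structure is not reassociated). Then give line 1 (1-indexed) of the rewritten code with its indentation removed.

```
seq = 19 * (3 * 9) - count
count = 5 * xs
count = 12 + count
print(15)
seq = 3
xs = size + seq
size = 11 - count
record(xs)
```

Transformed code:
seq = 513 - count
count = 5 * xs
count = 12 + count
print(15)
seq = 3
xs = size + seq
size = 11 - count
record(xs)

seq = 513 - count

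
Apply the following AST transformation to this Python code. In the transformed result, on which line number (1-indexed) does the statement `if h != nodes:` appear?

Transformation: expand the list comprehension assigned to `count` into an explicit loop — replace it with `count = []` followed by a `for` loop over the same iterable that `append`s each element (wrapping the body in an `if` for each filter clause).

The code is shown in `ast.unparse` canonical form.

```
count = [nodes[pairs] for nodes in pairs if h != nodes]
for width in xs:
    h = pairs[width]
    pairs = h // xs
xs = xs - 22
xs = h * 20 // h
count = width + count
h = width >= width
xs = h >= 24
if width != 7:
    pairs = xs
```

Transformed code:
count = []
for nodes in pairs:
    if h != nodes:
        count.append(nodes[pairs])
for width in xs:
    h = pairs[width]
    pairs = h // xs
xs = xs - 22
xs = h * 20 // h
count = width + count
h = width >= width
xs = h >= 24
if width != 7:
    pairs = xs

3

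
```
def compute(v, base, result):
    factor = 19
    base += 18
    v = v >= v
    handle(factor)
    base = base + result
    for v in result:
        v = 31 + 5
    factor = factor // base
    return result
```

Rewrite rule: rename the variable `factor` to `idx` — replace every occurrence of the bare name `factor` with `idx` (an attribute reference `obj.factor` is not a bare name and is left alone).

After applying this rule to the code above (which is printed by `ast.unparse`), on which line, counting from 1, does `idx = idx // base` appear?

Transformed code:
def compute(v, base, result):
    idx = 19
    base += 18
    v = v >= v
    handle(idx)
    base = base + result
    for v in result:
        v = 31 + 5
    idx = idx // base
    return result

9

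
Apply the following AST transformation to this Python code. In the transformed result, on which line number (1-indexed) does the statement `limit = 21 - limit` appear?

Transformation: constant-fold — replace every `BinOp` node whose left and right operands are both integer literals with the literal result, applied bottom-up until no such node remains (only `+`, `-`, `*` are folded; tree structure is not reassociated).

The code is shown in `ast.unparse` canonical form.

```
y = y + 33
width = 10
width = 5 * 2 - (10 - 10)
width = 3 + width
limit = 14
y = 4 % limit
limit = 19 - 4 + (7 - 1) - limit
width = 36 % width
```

Transformed code:
y = y + 33
width = 10
width = 10
width = 3 + width
limit = 14
y = 4 % limit
limit = 21 - limit
width = 36 % width

7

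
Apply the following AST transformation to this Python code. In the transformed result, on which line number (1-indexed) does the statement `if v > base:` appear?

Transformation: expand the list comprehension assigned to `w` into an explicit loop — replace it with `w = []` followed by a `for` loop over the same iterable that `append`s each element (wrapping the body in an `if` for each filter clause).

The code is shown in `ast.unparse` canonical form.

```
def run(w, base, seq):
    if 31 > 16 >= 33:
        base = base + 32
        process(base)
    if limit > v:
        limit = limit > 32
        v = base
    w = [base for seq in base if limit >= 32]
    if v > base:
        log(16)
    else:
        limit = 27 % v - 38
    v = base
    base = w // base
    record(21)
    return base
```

12

Transformed code:
def run(w, base, seq):
    if 31 > 16 >= 33:
        base = base + 32
        process(base)
    if limit > v:
        limit = limit > 32
        v = base
    w = []
    for seq in base:
        if limit >= 32:
            w.append(base)
    if v > base:
        log(16)
    else:
        limit = 27 % v - 38
    v = base
    base = w // base
    record(21)
    return base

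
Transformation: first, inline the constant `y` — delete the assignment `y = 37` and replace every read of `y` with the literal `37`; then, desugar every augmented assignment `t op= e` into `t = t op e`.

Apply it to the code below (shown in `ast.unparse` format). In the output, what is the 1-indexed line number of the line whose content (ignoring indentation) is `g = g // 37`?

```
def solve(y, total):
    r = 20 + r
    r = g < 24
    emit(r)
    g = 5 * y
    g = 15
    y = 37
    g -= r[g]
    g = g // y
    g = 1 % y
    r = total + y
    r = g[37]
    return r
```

8

Transformed code:
def solve(y, total):
    r = 20 + r
    r = g < 24
    emit(r)
    g = 5 * 37
    g = 15
    g = g - r[g]
    g = g // 37
    g = 1 % 37
    r = total + 37
    r = g[37]
    return r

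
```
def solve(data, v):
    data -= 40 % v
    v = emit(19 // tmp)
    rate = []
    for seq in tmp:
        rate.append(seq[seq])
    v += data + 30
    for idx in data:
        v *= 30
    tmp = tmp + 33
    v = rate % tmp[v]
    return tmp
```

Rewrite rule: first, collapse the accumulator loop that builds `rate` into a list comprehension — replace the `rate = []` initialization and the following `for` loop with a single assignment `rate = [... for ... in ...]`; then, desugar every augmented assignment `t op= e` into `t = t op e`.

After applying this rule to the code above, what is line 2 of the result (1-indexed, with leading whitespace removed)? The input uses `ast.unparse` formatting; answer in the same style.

Transformed code:
def solve(data, v):
    data = data - 40 % v
    v = emit(19 // tmp)
    rate = [seq[seq] for seq in tmp]
    v = v + (data + 30)
    for idx in data:
        v = v * 30
    tmp = tmp + 33
    v = rate % tmp[v]
    return tmp

data = data - 40 % v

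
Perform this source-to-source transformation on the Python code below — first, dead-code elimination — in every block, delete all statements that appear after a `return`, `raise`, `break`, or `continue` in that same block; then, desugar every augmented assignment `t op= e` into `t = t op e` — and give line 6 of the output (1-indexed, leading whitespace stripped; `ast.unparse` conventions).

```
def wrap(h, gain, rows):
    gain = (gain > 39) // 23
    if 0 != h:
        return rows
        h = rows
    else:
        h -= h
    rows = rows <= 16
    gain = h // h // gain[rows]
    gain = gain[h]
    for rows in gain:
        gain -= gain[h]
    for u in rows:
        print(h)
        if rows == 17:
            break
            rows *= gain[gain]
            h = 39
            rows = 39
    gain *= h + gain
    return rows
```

Transformed code:
def wrap(h, gain, rows):
    gain = (gain > 39) // 23
    if 0 != h:
        return rows
    else:
        h = h - h
    rows = rows <= 16
    gain = h // h // gain[rows]
    gain = gain[h]
    for rows in gain:
        gain = gain - gain[h]
    for u in rows:
        print(h)
        if rows == 17:
            break
    gain = gain * (h + gain)
    return rows

h = h - h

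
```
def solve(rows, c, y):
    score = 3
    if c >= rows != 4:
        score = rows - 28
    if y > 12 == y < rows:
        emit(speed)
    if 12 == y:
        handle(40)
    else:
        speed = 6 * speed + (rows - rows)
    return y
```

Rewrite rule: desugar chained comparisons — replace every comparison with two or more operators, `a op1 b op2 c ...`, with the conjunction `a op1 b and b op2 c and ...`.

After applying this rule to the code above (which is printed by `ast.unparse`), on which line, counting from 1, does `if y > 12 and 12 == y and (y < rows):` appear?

Transformed code:
def solve(rows, c, y):
    score = 3
    if c >= rows and rows != 4:
        score = rows - 28
    if y > 12 and 12 == y and (y < rows):
        emit(speed)
    if 12 == y:
        handle(40)
    else:
        speed = 6 * speed + (rows - rows)
    return y

5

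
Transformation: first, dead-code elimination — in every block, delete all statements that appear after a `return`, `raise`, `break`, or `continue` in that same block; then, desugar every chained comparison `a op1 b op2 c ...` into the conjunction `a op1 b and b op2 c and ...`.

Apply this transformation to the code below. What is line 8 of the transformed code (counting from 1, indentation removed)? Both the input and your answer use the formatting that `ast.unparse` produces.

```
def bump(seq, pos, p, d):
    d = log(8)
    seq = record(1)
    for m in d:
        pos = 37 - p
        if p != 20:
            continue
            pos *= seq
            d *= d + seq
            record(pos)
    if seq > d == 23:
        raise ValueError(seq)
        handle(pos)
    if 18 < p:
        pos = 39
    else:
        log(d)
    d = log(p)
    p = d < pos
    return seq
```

if seq > d and d == 23:

Transformed code:
def bump(seq, pos, p, d):
    d = log(8)
    seq = record(1)
    for m in d:
        pos = 37 - p
        if p != 20:
            continue
    if seq > d and d == 23:
        raise ValueError(seq)
    if 18 < p:
        pos = 39
    else:
        log(d)
    d = log(p)
    p = d < pos
    return seq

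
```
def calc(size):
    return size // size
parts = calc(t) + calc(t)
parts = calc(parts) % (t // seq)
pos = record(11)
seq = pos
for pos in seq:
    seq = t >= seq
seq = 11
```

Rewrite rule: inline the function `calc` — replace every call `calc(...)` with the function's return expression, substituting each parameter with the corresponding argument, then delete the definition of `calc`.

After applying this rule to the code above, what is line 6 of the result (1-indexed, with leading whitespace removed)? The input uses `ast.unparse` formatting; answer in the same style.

Transformed code:
parts = t // t + t // t
parts = parts // parts % (t // seq)
pos = record(11)
seq = pos
for pos in seq:
    seq = t >= seq
seq = 11

seq = t >= seq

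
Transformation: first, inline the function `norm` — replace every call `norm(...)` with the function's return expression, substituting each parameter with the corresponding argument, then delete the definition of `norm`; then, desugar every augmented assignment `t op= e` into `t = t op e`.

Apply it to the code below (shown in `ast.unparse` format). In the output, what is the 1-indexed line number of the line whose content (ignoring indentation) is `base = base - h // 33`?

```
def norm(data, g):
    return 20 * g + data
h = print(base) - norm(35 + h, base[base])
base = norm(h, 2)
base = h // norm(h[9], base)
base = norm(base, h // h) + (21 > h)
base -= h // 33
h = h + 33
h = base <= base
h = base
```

Transformed code:
h = print(base) - (20 * base[base] + (35 + h))
base = 20 * 2 + h
base = h // (20 * base + h[9])
base = 20 * (h // h) + base + (21 > h)
base = base - h // 33
h = h + 33
h = base <= base
h = base

5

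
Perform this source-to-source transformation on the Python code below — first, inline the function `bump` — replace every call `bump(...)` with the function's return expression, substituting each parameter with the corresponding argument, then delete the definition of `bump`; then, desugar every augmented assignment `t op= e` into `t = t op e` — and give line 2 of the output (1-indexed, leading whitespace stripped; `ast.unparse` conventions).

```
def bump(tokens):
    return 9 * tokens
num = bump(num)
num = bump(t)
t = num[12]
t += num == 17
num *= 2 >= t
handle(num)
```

Transformed code:
num = 9 * num
num = 9 * t
t = num[12]
t = t + (num == 17)
num = num * (2 >= t)
handle(num)

num = 9 * t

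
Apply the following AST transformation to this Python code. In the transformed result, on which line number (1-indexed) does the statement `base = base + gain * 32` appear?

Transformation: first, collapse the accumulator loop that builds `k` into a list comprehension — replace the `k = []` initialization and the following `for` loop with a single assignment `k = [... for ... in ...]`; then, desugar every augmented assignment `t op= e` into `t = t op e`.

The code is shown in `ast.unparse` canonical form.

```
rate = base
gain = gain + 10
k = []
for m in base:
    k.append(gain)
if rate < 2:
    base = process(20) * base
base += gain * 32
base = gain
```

Transformed code:
rate = base
gain = gain + 10
k = [gain for m in base]
if rate < 2:
    base = process(20) * base
base = base + gain * 32
base = gain

6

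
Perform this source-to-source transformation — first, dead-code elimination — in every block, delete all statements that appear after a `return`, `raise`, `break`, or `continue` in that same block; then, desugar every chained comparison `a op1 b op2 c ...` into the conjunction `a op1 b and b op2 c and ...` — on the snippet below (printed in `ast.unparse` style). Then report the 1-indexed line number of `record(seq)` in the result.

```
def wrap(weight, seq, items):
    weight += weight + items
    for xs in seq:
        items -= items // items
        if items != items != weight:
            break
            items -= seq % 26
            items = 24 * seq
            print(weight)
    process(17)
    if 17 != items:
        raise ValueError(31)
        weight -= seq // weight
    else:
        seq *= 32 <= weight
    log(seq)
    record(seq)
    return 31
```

13

Transformed code:
def wrap(weight, seq, items):
    weight += weight + items
    for xs in seq:
        items -= items // items
        if items != items and items != weight:
            break
    process(17)
    if 17 != items:
        raise ValueError(31)
    else:
        seq *= 32 <= weight
    log(seq)
    record(seq)
    return 31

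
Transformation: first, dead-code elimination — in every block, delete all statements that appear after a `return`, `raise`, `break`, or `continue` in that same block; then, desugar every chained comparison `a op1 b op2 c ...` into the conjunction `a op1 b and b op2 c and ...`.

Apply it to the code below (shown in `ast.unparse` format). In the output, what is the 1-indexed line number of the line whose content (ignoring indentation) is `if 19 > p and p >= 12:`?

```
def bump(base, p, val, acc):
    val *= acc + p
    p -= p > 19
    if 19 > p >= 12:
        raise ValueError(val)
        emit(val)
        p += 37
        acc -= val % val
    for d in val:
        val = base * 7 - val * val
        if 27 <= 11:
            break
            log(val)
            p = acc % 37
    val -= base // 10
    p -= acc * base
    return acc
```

4

Transformed code:
def bump(base, p, val, acc):
    val *= acc + p
    p -= p > 19
    if 19 > p and p >= 12:
        raise ValueError(val)
    for d in val:
        val = base * 7 - val * val
        if 27 <= 11:
            break
    val -= base // 10
    p -= acc * base
    return acc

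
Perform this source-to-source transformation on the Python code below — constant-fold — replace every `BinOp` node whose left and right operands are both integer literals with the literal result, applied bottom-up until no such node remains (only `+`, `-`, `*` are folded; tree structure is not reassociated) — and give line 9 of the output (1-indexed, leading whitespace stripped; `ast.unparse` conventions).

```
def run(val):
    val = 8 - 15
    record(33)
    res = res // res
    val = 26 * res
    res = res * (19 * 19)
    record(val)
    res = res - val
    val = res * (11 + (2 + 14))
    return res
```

Transformed code:
def run(val):
    val = -7
    record(33)
    res = res // res
    val = 26 * res
    res = res * 361
    record(val)
    res = res - val
    val = res * 27
    return res

val = res * 27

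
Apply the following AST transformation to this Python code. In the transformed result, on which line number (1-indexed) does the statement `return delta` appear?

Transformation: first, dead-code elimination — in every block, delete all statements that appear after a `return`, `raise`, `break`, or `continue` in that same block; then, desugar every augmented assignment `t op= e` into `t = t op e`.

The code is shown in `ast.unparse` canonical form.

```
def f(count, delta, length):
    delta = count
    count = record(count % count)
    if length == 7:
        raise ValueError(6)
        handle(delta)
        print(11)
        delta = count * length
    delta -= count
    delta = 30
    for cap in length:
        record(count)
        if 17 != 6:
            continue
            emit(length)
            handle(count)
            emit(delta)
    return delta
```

12

Transformed code:
def f(count, delta, length):
    delta = count
    count = record(count % count)
    if length == 7:
        raise ValueError(6)
    delta = delta - count
    delta = 30
    for cap in length:
        record(count)
        if 17 != 6:
            continue
    return delta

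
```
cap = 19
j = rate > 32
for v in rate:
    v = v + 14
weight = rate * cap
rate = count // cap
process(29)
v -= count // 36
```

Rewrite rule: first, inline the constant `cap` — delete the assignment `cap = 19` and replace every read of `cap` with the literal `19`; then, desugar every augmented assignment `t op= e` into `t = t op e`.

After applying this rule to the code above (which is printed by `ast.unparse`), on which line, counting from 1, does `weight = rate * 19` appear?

Transformed code:
j = rate > 32
for v in rate:
    v = v + 14
weight = rate * 19
rate = count // 19
process(29)
v = v - count // 36

4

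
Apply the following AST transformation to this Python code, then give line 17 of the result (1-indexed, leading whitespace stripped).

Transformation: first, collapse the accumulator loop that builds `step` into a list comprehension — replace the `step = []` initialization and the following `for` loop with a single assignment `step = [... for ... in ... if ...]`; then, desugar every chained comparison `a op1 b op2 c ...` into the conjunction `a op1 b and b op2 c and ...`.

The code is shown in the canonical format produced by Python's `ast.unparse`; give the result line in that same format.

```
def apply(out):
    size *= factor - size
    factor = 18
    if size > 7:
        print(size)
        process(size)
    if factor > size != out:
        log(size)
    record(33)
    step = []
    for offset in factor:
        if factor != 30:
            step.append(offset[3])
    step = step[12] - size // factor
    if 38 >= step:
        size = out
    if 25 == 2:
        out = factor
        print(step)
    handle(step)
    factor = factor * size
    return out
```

Transformed code:
def apply(out):
    size *= factor - size
    factor = 18
    if size > 7:
        print(size)
        process(size)
    if factor > size and size != out:
        log(size)
    record(33)
    step = [offset[3] for offset in factor if factor != 30]
    step = step[12] - size // factor
    if 38 >= step:
        size = out
    if 25 == 2:
        out = factor
        print(step)
    handle(step)
    factor = factor * size
    return out

handle(step)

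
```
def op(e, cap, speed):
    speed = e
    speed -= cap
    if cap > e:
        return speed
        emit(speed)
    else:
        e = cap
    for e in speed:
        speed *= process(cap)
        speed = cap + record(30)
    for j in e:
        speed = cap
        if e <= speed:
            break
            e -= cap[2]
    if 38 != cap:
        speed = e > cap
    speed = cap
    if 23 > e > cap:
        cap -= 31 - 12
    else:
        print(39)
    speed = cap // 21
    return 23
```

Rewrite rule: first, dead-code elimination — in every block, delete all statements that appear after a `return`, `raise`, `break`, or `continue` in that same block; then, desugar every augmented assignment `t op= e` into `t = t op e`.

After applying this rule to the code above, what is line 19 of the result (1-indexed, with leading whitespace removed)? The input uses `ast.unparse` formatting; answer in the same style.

Transformed code:
def op(e, cap, speed):
    speed = e
    speed = speed - cap
    if cap > e:
        return speed
    else:
        e = cap
    for e in speed:
        speed = speed * process(cap)
        speed = cap + record(30)
    for j in e:
        speed = cap
        if e <= speed:
            break
    if 38 != cap:
        speed = e > cap
    speed = cap
    if 23 > e > cap:
        cap = cap - (31 - 12)
    else:
        print(39)
    speed = cap // 21
    return 23

cap = cap - (31 - 12)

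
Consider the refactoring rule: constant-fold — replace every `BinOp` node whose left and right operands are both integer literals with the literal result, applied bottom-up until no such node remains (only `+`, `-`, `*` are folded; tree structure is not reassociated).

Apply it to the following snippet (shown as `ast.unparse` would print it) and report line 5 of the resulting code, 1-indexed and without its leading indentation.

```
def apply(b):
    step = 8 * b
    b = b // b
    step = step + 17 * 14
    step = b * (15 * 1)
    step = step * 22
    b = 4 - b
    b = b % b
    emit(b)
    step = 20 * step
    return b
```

Transformed code:
def apply(b):
    step = 8 * b
    b = b // b
    step = step + 238
    step = b * 15
    step = step * 22
    b = 4 - b
    b = b % b
    emit(b)
    step = 20 * step
    return b

step = b * 15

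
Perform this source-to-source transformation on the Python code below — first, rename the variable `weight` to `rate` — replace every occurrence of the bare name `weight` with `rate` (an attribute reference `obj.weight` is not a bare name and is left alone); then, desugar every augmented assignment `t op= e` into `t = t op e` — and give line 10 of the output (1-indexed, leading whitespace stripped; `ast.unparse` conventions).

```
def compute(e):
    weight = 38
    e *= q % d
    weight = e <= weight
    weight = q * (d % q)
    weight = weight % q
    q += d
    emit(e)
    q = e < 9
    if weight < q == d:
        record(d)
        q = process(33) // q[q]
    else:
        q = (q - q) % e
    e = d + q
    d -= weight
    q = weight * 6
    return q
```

if rate < q == d:

Transformed code:
def compute(e):
    rate = 38
    e = e * (q % d)
    rate = e <= rate
    rate = q * (d % q)
    rate = rate % q
    q = q + d
    emit(e)
    q = e < 9
    if rate < q == d:
        record(d)
        q = process(33) // q[q]
    else:
        q = (q - q) % e
    e = d + q
    d = d - rate
    q = rate * 6
    return q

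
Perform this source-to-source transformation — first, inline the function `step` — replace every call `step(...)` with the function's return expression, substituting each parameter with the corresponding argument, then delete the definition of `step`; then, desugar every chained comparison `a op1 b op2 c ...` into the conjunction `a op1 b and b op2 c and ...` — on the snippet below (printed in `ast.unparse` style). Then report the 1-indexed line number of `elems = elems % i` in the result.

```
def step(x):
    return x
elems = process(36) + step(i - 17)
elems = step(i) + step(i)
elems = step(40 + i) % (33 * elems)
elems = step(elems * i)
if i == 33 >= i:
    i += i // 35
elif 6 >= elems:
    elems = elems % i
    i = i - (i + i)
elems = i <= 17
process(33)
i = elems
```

Transformed code:
elems = process(36) + (i - 17)
elems = i + i
elems = (40 + i) % (33 * elems)
elems = elems * i
if i == 33 and 33 >= i:
    i += i // 35
elif 6 >= elems:
    elems = elems % i
    i = i - (i + i)
elems = i <= 17
process(33)
i = elems

8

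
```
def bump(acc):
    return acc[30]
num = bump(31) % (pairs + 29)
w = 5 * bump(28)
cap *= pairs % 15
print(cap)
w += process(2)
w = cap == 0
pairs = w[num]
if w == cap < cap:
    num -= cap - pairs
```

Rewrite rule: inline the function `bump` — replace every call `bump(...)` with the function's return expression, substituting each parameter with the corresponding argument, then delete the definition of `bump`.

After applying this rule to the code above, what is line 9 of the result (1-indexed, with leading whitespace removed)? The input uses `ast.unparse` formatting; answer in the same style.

num -= cap - pairs

Transformed code:
num = 31[30] % (pairs + 29)
w = 5 * 28[30]
cap *= pairs % 15
print(cap)
w += process(2)
w = cap == 0
pairs = w[num]
if w == cap < cap:
    num -= cap - pairs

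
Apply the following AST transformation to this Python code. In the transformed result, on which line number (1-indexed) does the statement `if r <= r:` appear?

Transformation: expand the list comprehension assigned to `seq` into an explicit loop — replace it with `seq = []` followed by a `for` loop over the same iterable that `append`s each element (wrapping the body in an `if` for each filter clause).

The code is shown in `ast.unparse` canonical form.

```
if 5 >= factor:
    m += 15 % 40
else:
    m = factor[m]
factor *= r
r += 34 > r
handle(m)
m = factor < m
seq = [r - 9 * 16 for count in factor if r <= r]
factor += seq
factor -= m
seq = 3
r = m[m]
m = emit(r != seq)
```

11

Transformed code:
if 5 >= factor:
    m += 15 % 40
else:
    m = factor[m]
factor *= r
r += 34 > r
handle(m)
m = factor < m
seq = []
for count in factor:
    if r <= r:
        seq.append(r - 9 * 16)
factor += seq
factor -= m
seq = 3
r = m[m]
m = emit(r != seq)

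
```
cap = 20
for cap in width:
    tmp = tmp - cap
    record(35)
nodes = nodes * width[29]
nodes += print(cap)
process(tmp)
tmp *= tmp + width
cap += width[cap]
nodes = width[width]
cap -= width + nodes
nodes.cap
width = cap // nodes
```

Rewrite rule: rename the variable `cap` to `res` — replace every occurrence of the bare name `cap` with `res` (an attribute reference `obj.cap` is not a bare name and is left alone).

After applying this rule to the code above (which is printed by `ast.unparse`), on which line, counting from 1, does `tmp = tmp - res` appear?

3

Transformed code:
res = 20
for res in width:
    tmp = tmp - res
    record(35)
nodes = nodes * width[29]
nodes += print(res)
process(tmp)
tmp *= tmp + width
res += width[res]
nodes = width[width]
res -= width + nodes
nodes.cap
width = res // nodes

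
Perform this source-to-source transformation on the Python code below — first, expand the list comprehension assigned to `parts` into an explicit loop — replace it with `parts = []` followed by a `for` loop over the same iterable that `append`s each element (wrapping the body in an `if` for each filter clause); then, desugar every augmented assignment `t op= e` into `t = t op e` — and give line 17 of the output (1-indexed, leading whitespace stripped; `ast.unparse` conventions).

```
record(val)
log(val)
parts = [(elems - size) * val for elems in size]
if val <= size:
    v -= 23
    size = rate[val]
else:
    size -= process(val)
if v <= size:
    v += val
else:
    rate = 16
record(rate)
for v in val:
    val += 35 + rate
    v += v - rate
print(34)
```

Transformed code:
record(val)
log(val)
parts = []
for elems in size:
    parts.append((elems - size) * val)
if val <= size:
    v = v - 23
    size = rate[val]
else:
    size = size - process(val)
if v <= size:
    v = v + val
else:
    rate = 16
record(rate)
for v in val:
    val = val + (35 + rate)
    v = v + (v - rate)
print(34)

val = val + (35 + rate)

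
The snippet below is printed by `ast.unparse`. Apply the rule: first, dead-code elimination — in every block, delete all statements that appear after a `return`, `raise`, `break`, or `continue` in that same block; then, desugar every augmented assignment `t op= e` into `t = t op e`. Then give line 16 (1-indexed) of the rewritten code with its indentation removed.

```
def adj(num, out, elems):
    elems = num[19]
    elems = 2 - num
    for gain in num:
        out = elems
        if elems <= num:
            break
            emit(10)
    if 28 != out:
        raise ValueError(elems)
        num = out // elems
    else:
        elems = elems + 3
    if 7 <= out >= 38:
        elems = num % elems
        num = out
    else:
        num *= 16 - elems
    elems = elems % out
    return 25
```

Transformed code:
def adj(num, out, elems):
    elems = num[19]
    elems = 2 - num
    for gain in num:
        out = elems
        if elems <= num:
            break
    if 28 != out:
        raise ValueError(elems)
    else:
        elems = elems + 3
    if 7 <= out >= 38:
        elems = num % elems
        num = out
    else:
        num = num * (16 - elems)
    elems = elems % out
    return 25

num = num * (16 - elems)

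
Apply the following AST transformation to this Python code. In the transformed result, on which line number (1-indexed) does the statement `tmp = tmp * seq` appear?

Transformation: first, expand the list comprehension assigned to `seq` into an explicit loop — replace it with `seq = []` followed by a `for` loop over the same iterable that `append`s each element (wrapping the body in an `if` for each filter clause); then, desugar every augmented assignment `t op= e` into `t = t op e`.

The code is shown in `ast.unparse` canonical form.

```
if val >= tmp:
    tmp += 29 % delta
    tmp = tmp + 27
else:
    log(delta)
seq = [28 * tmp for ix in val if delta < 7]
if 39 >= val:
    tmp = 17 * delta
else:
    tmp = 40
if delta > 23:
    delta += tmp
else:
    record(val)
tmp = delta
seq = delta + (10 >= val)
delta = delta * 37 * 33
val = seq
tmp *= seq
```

22

Transformed code:
if val >= tmp:
    tmp = tmp + 29 % delta
    tmp = tmp + 27
else:
    log(delta)
seq = []
for ix in val:
    if delta < 7:
        seq.append(28 * tmp)
if 39 >= val:
    tmp = 17 * delta
else:
    tmp = 40
if delta > 23:
    delta = delta + tmp
else:
    record(val)
tmp = delta
seq = delta + (10 >= val)
delta = delta * 37 * 33
val = seq
tmp = tmp * seq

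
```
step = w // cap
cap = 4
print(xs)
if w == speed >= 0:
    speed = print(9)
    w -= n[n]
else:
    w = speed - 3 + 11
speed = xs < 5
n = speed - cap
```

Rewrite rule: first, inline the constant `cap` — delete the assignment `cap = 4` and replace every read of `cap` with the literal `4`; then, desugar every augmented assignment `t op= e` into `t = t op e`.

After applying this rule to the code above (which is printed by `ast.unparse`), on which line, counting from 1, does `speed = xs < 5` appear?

8

Transformed code:
step = w // 4
print(xs)
if w == speed >= 0:
    speed = print(9)
    w = w - n[n]
else:
    w = speed - 3 + 11
speed = xs < 5
n = speed - 4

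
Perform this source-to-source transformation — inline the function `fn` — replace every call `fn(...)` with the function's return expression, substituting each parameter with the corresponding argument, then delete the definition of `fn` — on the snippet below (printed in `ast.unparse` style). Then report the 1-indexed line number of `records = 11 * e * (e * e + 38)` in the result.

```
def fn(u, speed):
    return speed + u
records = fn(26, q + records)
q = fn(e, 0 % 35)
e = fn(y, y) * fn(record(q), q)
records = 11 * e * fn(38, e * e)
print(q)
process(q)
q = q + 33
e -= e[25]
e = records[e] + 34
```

Transformed code:
records = q + records + 26
q = 0 % 35 + e
e = (y + y) * (q + record(q))
records = 11 * e * (e * e + 38)
print(q)
process(q)
q = q + 33
e -= e[25]
e = records[e] + 34

4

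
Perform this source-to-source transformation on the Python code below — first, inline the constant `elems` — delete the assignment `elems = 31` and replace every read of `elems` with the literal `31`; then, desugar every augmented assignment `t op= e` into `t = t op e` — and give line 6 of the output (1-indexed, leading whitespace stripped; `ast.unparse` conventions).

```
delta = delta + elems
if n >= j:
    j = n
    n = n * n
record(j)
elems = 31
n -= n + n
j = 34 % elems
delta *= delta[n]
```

Transformed code:
delta = delta + 31
if n >= j:
    j = n
    n = n * n
record(j)
n = n - (n + n)
j = 34 % 31
delta = delta * delta[n]

n = n - (n + n)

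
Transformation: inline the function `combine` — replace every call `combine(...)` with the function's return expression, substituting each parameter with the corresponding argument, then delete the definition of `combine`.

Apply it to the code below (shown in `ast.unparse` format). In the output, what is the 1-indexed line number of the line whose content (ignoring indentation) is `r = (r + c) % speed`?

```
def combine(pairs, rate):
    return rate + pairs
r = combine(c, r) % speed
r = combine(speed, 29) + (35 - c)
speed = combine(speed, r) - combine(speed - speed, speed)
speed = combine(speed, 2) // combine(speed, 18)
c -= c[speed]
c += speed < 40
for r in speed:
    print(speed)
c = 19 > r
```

1

Transformed code:
r = (r + c) % speed
r = 29 + speed + (35 - c)
speed = r + speed - (speed + (speed - speed))
speed = (2 + speed) // (18 + speed)
c -= c[speed]
c += speed < 40
for r in speed:
    print(speed)
c = 19 > r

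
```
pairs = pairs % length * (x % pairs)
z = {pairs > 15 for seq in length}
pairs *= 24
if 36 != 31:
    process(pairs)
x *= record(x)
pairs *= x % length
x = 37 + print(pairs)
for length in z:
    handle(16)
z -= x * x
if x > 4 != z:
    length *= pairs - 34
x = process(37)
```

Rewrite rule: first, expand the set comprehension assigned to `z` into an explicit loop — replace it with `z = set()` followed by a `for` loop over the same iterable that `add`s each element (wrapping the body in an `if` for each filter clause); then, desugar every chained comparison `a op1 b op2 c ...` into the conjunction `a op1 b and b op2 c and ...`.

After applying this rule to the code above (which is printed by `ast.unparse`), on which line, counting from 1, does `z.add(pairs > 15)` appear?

Transformed code:
pairs = pairs % length * (x % pairs)
z = set()
for seq in length:
    z.add(pairs > 15)
pairs *= 24
if 36 != 31:
    process(pairs)
x *= record(x)
pairs *= x % length
x = 37 + print(pairs)
for length in z:
    handle(16)
z -= x * x
if x > 4 and 4 != z:
    length *= pairs - 34
x = process(37)

4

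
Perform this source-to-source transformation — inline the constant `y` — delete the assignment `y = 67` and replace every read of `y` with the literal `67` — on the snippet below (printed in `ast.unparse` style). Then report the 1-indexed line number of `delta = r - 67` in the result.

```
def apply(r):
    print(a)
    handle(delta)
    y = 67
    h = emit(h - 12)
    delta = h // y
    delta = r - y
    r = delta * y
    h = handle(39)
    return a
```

Transformed code:
def apply(r):
    print(a)
    handle(delta)
    h = emit(h - 12)
    delta = h // 67
    delta = r - 67
    r = delta * 67
    h = handle(39)
    return a

6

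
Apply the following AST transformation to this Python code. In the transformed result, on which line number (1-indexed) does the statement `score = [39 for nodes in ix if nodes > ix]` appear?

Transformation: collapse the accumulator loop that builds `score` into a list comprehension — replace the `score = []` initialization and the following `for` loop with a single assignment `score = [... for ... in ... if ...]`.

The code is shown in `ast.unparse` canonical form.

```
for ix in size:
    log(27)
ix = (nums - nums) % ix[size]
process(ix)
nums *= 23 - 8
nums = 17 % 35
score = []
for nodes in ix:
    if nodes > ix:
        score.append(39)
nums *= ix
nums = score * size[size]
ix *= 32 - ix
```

Transformed code:
for ix in size:
    log(27)
ix = (nums - nums) % ix[size]
process(ix)
nums *= 23 - 8
nums = 17 % 35
score = [39 for nodes in ix if nodes > ix]
nums *= ix
nums = score * size[size]
ix *= 32 - ix

7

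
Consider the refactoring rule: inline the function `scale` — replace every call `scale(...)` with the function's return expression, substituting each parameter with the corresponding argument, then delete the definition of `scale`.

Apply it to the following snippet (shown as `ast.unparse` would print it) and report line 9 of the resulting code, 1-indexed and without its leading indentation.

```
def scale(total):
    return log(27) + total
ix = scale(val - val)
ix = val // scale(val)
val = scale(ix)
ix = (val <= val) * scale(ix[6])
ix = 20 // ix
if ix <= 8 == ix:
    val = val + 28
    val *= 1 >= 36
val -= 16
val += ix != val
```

Transformed code:
ix = log(27) + (val - val)
ix = val // (log(27) + val)
val = log(27) + ix
ix = (val <= val) * (log(27) + ix[6])
ix = 20 // ix
if ix <= 8 == ix:
    val = val + 28
    val *= 1 >= 36
val -= 16
val += ix != val

val -= 16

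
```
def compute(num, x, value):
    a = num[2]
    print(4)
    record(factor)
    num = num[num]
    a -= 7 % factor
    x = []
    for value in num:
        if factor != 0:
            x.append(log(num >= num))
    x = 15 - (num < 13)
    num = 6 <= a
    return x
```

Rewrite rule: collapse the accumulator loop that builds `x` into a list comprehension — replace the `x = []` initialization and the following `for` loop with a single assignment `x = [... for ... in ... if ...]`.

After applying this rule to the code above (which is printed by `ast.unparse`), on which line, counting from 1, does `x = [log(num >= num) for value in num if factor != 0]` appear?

Transformed code:
def compute(num, x, value):
    a = num[2]
    print(4)
    record(factor)
    num = num[num]
    a -= 7 % factor
    x = [log(num >= num) for value in num if factor != 0]
    x = 15 - (num < 13)
    num = 6 <= a
    return x

7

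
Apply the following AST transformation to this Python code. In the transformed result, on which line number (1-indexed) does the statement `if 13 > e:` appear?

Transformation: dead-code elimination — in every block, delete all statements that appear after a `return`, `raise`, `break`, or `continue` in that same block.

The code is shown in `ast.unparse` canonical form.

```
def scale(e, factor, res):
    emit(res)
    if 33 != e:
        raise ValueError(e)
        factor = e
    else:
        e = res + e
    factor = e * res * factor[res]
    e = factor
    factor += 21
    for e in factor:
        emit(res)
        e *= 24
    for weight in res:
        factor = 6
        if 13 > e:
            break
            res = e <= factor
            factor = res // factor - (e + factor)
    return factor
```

Transformed code:
def scale(e, factor, res):
    emit(res)
    if 33 != e:
        raise ValueError(e)
    else:
        e = res + e
    factor = e * res * factor[res]
    e = factor
    factor += 21
    for e in factor:
        emit(res)
        e *= 24
    for weight in res:
        factor = 6
        if 13 > e:
            break
    return factor

15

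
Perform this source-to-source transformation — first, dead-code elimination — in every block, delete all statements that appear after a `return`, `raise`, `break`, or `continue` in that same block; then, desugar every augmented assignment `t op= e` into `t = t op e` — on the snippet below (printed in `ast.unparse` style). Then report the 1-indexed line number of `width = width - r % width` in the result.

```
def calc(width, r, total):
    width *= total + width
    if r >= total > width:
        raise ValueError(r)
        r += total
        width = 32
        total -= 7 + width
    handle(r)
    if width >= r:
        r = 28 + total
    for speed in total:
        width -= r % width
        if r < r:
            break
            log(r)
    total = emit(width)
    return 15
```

Transformed code:
def calc(width, r, total):
    width = width * (total + width)
    if r >= total > width:
        raise ValueError(r)
    handle(r)
    if width >= r:
        r = 28 + total
    for speed in total:
        width = width - r % width
        if r < r:
            break
    total = emit(width)
    return 15

9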